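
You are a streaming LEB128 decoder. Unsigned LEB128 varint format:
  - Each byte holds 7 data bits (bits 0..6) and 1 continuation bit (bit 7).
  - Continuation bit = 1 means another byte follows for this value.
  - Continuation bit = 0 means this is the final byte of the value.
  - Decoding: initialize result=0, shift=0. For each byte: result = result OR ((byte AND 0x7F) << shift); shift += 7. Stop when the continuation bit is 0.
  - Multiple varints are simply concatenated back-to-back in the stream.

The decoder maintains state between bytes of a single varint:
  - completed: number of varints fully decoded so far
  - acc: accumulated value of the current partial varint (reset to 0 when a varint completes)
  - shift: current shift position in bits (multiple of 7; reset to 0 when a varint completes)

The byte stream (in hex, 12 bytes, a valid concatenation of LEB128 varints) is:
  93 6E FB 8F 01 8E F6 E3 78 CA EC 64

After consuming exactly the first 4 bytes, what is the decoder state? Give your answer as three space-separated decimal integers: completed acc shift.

byte[0]=0x93 cont=1 payload=0x13: acc |= 19<<0 -> completed=0 acc=19 shift=7
byte[1]=0x6E cont=0 payload=0x6E: varint #1 complete (value=14099); reset -> completed=1 acc=0 shift=0
byte[2]=0xFB cont=1 payload=0x7B: acc |= 123<<0 -> completed=1 acc=123 shift=7
byte[3]=0x8F cont=1 payload=0x0F: acc |= 15<<7 -> completed=1 acc=2043 shift=14

Answer: 1 2043 14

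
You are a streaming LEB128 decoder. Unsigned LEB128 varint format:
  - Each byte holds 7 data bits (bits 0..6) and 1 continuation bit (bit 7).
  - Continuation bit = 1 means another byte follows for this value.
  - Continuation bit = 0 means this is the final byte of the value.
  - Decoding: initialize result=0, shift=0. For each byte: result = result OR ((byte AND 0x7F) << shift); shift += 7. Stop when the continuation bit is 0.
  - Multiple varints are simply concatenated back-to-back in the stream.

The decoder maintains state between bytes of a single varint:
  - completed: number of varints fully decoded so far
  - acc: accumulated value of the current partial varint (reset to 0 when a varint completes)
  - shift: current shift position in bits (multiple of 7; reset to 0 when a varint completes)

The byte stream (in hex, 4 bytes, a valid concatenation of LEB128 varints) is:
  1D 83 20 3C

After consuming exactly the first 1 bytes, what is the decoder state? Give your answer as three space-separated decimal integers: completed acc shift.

Answer: 1 0 0

Derivation:
byte[0]=0x1D cont=0 payload=0x1D: varint #1 complete (value=29); reset -> completed=1 acc=0 shift=0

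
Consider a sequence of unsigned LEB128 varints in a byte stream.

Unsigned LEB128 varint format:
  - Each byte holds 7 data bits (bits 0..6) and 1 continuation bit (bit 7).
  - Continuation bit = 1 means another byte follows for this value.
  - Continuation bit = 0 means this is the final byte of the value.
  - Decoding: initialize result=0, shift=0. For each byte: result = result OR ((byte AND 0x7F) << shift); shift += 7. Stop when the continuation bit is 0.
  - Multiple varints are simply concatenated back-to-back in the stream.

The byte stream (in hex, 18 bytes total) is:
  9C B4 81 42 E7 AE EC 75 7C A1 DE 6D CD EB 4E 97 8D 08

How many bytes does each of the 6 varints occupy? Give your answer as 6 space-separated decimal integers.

  byte[0]=0x9C cont=1 payload=0x1C=28: acc |= 28<<0 -> acc=28 shift=7
  byte[1]=0xB4 cont=1 payload=0x34=52: acc |= 52<<7 -> acc=6684 shift=14
  byte[2]=0x81 cont=1 payload=0x01=1: acc |= 1<<14 -> acc=23068 shift=21
  byte[3]=0x42 cont=0 payload=0x42=66: acc |= 66<<21 -> acc=138435100 shift=28 [end]
Varint 1: bytes[0:4] = 9C B4 81 42 -> value 138435100 (4 byte(s))
  byte[4]=0xE7 cont=1 payload=0x67=103: acc |= 103<<0 -> acc=103 shift=7
  byte[5]=0xAE cont=1 payload=0x2E=46: acc |= 46<<7 -> acc=5991 shift=14
  byte[6]=0xEC cont=1 payload=0x6C=108: acc |= 108<<14 -> acc=1775463 shift=21
  byte[7]=0x75 cont=0 payload=0x75=117: acc |= 117<<21 -> acc=247142247 shift=28 [end]
Varint 2: bytes[4:8] = E7 AE EC 75 -> value 247142247 (4 byte(s))
  byte[8]=0x7C cont=0 payload=0x7C=124: acc |= 124<<0 -> acc=124 shift=7 [end]
Varint 3: bytes[8:9] = 7C -> value 124 (1 byte(s))
  byte[9]=0xA1 cont=1 payload=0x21=33: acc |= 33<<0 -> acc=33 shift=7
  byte[10]=0xDE cont=1 payload=0x5E=94: acc |= 94<<7 -> acc=12065 shift=14
  byte[11]=0x6D cont=0 payload=0x6D=109: acc |= 109<<14 -> acc=1797921 shift=21 [end]
Varint 4: bytes[9:12] = A1 DE 6D -> value 1797921 (3 byte(s))
  byte[12]=0xCD cont=1 payload=0x4D=77: acc |= 77<<0 -> acc=77 shift=7
  byte[13]=0xEB cont=1 payload=0x6B=107: acc |= 107<<7 -> acc=13773 shift=14
  byte[14]=0x4E cont=0 payload=0x4E=78: acc |= 78<<14 -> acc=1291725 shift=21 [end]
Varint 5: bytes[12:15] = CD EB 4E -> value 1291725 (3 byte(s))
  byte[15]=0x97 cont=1 payload=0x17=23: acc |= 23<<0 -> acc=23 shift=7
  byte[16]=0x8D cont=1 payload=0x0D=13: acc |= 13<<7 -> acc=1687 shift=14
  byte[17]=0x08 cont=0 payload=0x08=8: acc |= 8<<14 -> acc=132759 shift=21 [end]
Varint 6: bytes[15:18] = 97 8D 08 -> value 132759 (3 byte(s))

Answer: 4 4 1 3 3 3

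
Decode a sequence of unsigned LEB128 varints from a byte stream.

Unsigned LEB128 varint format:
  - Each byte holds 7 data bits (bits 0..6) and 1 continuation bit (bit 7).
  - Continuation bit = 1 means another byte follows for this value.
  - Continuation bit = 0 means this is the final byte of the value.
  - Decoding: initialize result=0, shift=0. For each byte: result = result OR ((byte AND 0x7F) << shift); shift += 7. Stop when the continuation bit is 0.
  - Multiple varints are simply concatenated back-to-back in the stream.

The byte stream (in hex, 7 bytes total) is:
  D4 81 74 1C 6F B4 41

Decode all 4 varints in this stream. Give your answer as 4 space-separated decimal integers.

  byte[0]=0xD4 cont=1 payload=0x54=84: acc |= 84<<0 -> acc=84 shift=7
  byte[1]=0x81 cont=1 payload=0x01=1: acc |= 1<<7 -> acc=212 shift=14
  byte[2]=0x74 cont=0 payload=0x74=116: acc |= 116<<14 -> acc=1900756 shift=21 [end]
Varint 1: bytes[0:3] = D4 81 74 -> value 1900756 (3 byte(s))
  byte[3]=0x1C cont=0 payload=0x1C=28: acc |= 28<<0 -> acc=28 shift=7 [end]
Varint 2: bytes[3:4] = 1C -> value 28 (1 byte(s))
  byte[4]=0x6F cont=0 payload=0x6F=111: acc |= 111<<0 -> acc=111 shift=7 [end]
Varint 3: bytes[4:5] = 6F -> value 111 (1 byte(s))
  byte[5]=0xB4 cont=1 payload=0x34=52: acc |= 52<<0 -> acc=52 shift=7
  byte[6]=0x41 cont=0 payload=0x41=65: acc |= 65<<7 -> acc=8372 shift=14 [end]
Varint 4: bytes[5:7] = B4 41 -> value 8372 (2 byte(s))

Answer: 1900756 28 111 8372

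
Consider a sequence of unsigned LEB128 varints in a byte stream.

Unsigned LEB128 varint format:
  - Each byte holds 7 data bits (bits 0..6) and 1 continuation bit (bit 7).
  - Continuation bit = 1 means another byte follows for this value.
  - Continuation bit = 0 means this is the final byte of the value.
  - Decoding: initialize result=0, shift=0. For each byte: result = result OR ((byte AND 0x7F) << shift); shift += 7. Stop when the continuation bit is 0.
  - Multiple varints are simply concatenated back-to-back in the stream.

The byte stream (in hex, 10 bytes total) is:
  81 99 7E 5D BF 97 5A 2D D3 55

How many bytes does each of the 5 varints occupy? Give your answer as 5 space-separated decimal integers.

  byte[0]=0x81 cont=1 payload=0x01=1: acc |= 1<<0 -> acc=1 shift=7
  byte[1]=0x99 cont=1 payload=0x19=25: acc |= 25<<7 -> acc=3201 shift=14
  byte[2]=0x7E cont=0 payload=0x7E=126: acc |= 126<<14 -> acc=2067585 shift=21 [end]
Varint 1: bytes[0:3] = 81 99 7E -> value 2067585 (3 byte(s))
  byte[3]=0x5D cont=0 payload=0x5D=93: acc |= 93<<0 -> acc=93 shift=7 [end]
Varint 2: bytes[3:4] = 5D -> value 93 (1 byte(s))
  byte[4]=0xBF cont=1 payload=0x3F=63: acc |= 63<<0 -> acc=63 shift=7
  byte[5]=0x97 cont=1 payload=0x17=23: acc |= 23<<7 -> acc=3007 shift=14
  byte[6]=0x5A cont=0 payload=0x5A=90: acc |= 90<<14 -> acc=1477567 shift=21 [end]
Varint 3: bytes[4:7] = BF 97 5A -> value 1477567 (3 byte(s))
  byte[7]=0x2D cont=0 payload=0x2D=45: acc |= 45<<0 -> acc=45 shift=7 [end]
Varint 4: bytes[7:8] = 2D -> value 45 (1 byte(s))
  byte[8]=0xD3 cont=1 payload=0x53=83: acc |= 83<<0 -> acc=83 shift=7
  byte[9]=0x55 cont=0 payload=0x55=85: acc |= 85<<7 -> acc=10963 shift=14 [end]
Varint 5: bytes[8:10] = D3 55 -> value 10963 (2 byte(s))

Answer: 3 1 3 1 2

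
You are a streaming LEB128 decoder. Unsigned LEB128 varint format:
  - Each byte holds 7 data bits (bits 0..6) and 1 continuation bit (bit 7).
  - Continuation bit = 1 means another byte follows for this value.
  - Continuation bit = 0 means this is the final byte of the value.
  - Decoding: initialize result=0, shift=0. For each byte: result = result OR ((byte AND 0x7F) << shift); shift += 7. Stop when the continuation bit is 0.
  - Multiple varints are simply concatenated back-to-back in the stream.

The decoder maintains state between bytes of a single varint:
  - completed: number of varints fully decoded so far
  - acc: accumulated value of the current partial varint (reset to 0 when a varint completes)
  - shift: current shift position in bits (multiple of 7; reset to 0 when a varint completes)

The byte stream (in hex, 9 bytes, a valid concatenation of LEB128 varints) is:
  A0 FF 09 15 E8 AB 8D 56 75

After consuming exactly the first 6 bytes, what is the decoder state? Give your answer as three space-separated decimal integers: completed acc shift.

byte[0]=0xA0 cont=1 payload=0x20: acc |= 32<<0 -> completed=0 acc=32 shift=7
byte[1]=0xFF cont=1 payload=0x7F: acc |= 127<<7 -> completed=0 acc=16288 shift=14
byte[2]=0x09 cont=0 payload=0x09: varint #1 complete (value=163744); reset -> completed=1 acc=0 shift=0
byte[3]=0x15 cont=0 payload=0x15: varint #2 complete (value=21); reset -> completed=2 acc=0 shift=0
byte[4]=0xE8 cont=1 payload=0x68: acc |= 104<<0 -> completed=2 acc=104 shift=7
byte[5]=0xAB cont=1 payload=0x2B: acc |= 43<<7 -> completed=2 acc=5608 shift=14

Answer: 2 5608 14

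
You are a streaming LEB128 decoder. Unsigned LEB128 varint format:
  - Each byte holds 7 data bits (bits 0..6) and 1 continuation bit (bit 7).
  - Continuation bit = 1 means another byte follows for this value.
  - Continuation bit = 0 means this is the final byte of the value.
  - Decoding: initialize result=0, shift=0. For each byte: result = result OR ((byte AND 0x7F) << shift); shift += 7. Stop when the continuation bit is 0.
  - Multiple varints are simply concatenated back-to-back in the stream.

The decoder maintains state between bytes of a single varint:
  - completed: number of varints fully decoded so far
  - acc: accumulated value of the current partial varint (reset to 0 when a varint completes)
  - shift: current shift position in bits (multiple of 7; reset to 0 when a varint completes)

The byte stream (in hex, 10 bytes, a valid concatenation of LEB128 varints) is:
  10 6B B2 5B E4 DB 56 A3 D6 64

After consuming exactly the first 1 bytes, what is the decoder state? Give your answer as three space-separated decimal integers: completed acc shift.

byte[0]=0x10 cont=0 payload=0x10: varint #1 complete (value=16); reset -> completed=1 acc=0 shift=0

Answer: 1 0 0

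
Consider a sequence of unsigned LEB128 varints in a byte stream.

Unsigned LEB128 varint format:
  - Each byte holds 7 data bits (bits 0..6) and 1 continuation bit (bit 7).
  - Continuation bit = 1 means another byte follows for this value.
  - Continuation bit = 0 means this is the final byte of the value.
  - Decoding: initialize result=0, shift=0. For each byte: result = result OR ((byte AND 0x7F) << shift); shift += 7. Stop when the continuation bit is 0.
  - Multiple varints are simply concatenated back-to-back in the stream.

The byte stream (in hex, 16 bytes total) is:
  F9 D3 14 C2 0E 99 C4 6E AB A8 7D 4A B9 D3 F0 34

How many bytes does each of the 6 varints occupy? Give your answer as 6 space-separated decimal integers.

  byte[0]=0xF9 cont=1 payload=0x79=121: acc |= 121<<0 -> acc=121 shift=7
  byte[1]=0xD3 cont=1 payload=0x53=83: acc |= 83<<7 -> acc=10745 shift=14
  byte[2]=0x14 cont=0 payload=0x14=20: acc |= 20<<14 -> acc=338425 shift=21 [end]
Varint 1: bytes[0:3] = F9 D3 14 -> value 338425 (3 byte(s))
  byte[3]=0xC2 cont=1 payload=0x42=66: acc |= 66<<0 -> acc=66 shift=7
  byte[4]=0x0E cont=0 payload=0x0E=14: acc |= 14<<7 -> acc=1858 shift=14 [end]
Varint 2: bytes[3:5] = C2 0E -> value 1858 (2 byte(s))
  byte[5]=0x99 cont=1 payload=0x19=25: acc |= 25<<0 -> acc=25 shift=7
  byte[6]=0xC4 cont=1 payload=0x44=68: acc |= 68<<7 -> acc=8729 shift=14
  byte[7]=0x6E cont=0 payload=0x6E=110: acc |= 110<<14 -> acc=1810969 shift=21 [end]
Varint 3: bytes[5:8] = 99 C4 6E -> value 1810969 (3 byte(s))
  byte[8]=0xAB cont=1 payload=0x2B=43: acc |= 43<<0 -> acc=43 shift=7
  byte[9]=0xA8 cont=1 payload=0x28=40: acc |= 40<<7 -> acc=5163 shift=14
  byte[10]=0x7D cont=0 payload=0x7D=125: acc |= 125<<14 -> acc=2053163 shift=21 [end]
Varint 4: bytes[8:11] = AB A8 7D -> value 2053163 (3 byte(s))
  byte[11]=0x4A cont=0 payload=0x4A=74: acc |= 74<<0 -> acc=74 shift=7 [end]
Varint 5: bytes[11:12] = 4A -> value 74 (1 byte(s))
  byte[12]=0xB9 cont=1 payload=0x39=57: acc |= 57<<0 -> acc=57 shift=7
  byte[13]=0xD3 cont=1 payload=0x53=83: acc |= 83<<7 -> acc=10681 shift=14
  byte[14]=0xF0 cont=1 payload=0x70=112: acc |= 112<<14 -> acc=1845689 shift=21
  byte[15]=0x34 cont=0 payload=0x34=52: acc |= 52<<21 -> acc=110897593 shift=28 [end]
Varint 6: bytes[12:16] = B9 D3 F0 34 -> value 110897593 (4 byte(s))

Answer: 3 2 3 3 1 4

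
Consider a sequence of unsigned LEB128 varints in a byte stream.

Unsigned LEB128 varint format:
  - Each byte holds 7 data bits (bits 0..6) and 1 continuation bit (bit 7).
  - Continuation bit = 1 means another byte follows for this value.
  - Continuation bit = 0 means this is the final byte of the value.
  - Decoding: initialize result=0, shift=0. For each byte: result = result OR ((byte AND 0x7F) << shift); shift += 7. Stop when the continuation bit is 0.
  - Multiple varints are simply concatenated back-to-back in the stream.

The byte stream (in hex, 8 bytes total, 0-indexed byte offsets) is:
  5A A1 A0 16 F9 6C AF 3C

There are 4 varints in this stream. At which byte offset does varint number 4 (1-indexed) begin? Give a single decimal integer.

Answer: 6

Derivation:
  byte[0]=0x5A cont=0 payload=0x5A=90: acc |= 90<<0 -> acc=90 shift=7 [end]
Varint 1: bytes[0:1] = 5A -> value 90 (1 byte(s))
  byte[1]=0xA1 cont=1 payload=0x21=33: acc |= 33<<0 -> acc=33 shift=7
  byte[2]=0xA0 cont=1 payload=0x20=32: acc |= 32<<7 -> acc=4129 shift=14
  byte[3]=0x16 cont=0 payload=0x16=22: acc |= 22<<14 -> acc=364577 shift=21 [end]
Varint 2: bytes[1:4] = A1 A0 16 -> value 364577 (3 byte(s))
  byte[4]=0xF9 cont=1 payload=0x79=121: acc |= 121<<0 -> acc=121 shift=7
  byte[5]=0x6C cont=0 payload=0x6C=108: acc |= 108<<7 -> acc=13945 shift=14 [end]
Varint 3: bytes[4:6] = F9 6C -> value 13945 (2 byte(s))
  byte[6]=0xAF cont=1 payload=0x2F=47: acc |= 47<<0 -> acc=47 shift=7
  byte[7]=0x3C cont=0 payload=0x3C=60: acc |= 60<<7 -> acc=7727 shift=14 [end]
Varint 4: bytes[6:8] = AF 3C -> value 7727 (2 byte(s))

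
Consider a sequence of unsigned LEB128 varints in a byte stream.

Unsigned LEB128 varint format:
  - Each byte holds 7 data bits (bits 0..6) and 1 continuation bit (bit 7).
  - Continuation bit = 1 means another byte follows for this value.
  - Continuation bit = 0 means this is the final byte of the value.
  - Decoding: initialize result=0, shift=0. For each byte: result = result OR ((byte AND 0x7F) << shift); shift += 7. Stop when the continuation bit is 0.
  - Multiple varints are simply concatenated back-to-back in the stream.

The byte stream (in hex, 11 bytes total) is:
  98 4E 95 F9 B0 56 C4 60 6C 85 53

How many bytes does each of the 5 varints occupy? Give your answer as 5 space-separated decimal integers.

Answer: 2 4 2 1 2

Derivation:
  byte[0]=0x98 cont=1 payload=0x18=24: acc |= 24<<0 -> acc=24 shift=7
  byte[1]=0x4E cont=0 payload=0x4E=78: acc |= 78<<7 -> acc=10008 shift=14 [end]
Varint 1: bytes[0:2] = 98 4E -> value 10008 (2 byte(s))
  byte[2]=0x95 cont=1 payload=0x15=21: acc |= 21<<0 -> acc=21 shift=7
  byte[3]=0xF9 cont=1 payload=0x79=121: acc |= 121<<7 -> acc=15509 shift=14
  byte[4]=0xB0 cont=1 payload=0x30=48: acc |= 48<<14 -> acc=801941 shift=21
  byte[5]=0x56 cont=0 payload=0x56=86: acc |= 86<<21 -> acc=181157013 shift=28 [end]
Varint 2: bytes[2:6] = 95 F9 B0 56 -> value 181157013 (4 byte(s))
  byte[6]=0xC4 cont=1 payload=0x44=68: acc |= 68<<0 -> acc=68 shift=7
  byte[7]=0x60 cont=0 payload=0x60=96: acc |= 96<<7 -> acc=12356 shift=14 [end]
Varint 3: bytes[6:8] = C4 60 -> value 12356 (2 byte(s))
  byte[8]=0x6C cont=0 payload=0x6C=108: acc |= 108<<0 -> acc=108 shift=7 [end]
Varint 4: bytes[8:9] = 6C -> value 108 (1 byte(s))
  byte[9]=0x85 cont=1 payload=0x05=5: acc |= 5<<0 -> acc=5 shift=7
  byte[10]=0x53 cont=0 payload=0x53=83: acc |= 83<<7 -> acc=10629 shift=14 [end]
Varint 5: bytes[9:11] = 85 53 -> value 10629 (2 byte(s))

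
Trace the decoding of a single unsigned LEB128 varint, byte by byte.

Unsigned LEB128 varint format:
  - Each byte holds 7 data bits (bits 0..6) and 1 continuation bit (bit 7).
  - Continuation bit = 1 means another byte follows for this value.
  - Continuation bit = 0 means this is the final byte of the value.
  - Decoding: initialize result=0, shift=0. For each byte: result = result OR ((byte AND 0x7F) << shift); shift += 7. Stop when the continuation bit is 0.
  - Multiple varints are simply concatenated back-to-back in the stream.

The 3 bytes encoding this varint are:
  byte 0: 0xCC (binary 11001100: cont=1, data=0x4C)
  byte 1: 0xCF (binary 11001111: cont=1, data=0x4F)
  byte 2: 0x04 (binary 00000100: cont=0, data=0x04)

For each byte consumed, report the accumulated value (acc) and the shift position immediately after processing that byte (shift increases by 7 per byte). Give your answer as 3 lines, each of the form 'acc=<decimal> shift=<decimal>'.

Answer: acc=76 shift=7
acc=10188 shift=14
acc=75724 shift=21

Derivation:
byte 0=0xCC: payload=0x4C=76, contrib = 76<<0 = 76; acc -> 76, shift -> 7
byte 1=0xCF: payload=0x4F=79, contrib = 79<<7 = 10112; acc -> 10188, shift -> 14
byte 2=0x04: payload=0x04=4, contrib = 4<<14 = 65536; acc -> 75724, shift -> 21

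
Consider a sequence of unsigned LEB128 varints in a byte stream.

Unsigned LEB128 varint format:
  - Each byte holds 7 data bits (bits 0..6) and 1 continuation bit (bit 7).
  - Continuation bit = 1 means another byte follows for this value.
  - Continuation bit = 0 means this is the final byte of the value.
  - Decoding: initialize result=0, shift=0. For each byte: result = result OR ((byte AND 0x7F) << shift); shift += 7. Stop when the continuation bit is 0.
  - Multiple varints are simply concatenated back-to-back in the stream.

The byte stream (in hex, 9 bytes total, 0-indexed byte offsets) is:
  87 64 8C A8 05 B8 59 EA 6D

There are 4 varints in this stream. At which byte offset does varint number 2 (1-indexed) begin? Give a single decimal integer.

  byte[0]=0x87 cont=1 payload=0x07=7: acc |= 7<<0 -> acc=7 shift=7
  byte[1]=0x64 cont=0 payload=0x64=100: acc |= 100<<7 -> acc=12807 shift=14 [end]
Varint 1: bytes[0:2] = 87 64 -> value 12807 (2 byte(s))
  byte[2]=0x8C cont=1 payload=0x0C=12: acc |= 12<<0 -> acc=12 shift=7
  byte[3]=0xA8 cont=1 payload=0x28=40: acc |= 40<<7 -> acc=5132 shift=14
  byte[4]=0x05 cont=0 payload=0x05=5: acc |= 5<<14 -> acc=87052 shift=21 [end]
Varint 2: bytes[2:5] = 8C A8 05 -> value 87052 (3 byte(s))
  byte[5]=0xB8 cont=1 payload=0x38=56: acc |= 56<<0 -> acc=56 shift=7
  byte[6]=0x59 cont=0 payload=0x59=89: acc |= 89<<7 -> acc=11448 shift=14 [end]
Varint 3: bytes[5:7] = B8 59 -> value 11448 (2 byte(s))
  byte[7]=0xEA cont=1 payload=0x6A=106: acc |= 106<<0 -> acc=106 shift=7
  byte[8]=0x6D cont=0 payload=0x6D=109: acc |= 109<<7 -> acc=14058 shift=14 [end]
Varint 4: bytes[7:9] = EA 6D -> value 14058 (2 byte(s))

Answer: 2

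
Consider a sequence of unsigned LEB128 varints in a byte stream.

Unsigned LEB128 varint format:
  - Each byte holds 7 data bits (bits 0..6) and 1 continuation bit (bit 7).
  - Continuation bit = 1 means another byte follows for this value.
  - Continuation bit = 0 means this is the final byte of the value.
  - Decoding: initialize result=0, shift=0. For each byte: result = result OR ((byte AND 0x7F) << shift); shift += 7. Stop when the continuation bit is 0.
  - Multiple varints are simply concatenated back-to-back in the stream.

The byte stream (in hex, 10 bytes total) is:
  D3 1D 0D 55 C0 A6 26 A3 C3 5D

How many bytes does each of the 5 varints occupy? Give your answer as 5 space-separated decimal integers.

  byte[0]=0xD3 cont=1 payload=0x53=83: acc |= 83<<0 -> acc=83 shift=7
  byte[1]=0x1D cont=0 payload=0x1D=29: acc |= 29<<7 -> acc=3795 shift=14 [end]
Varint 1: bytes[0:2] = D3 1D -> value 3795 (2 byte(s))
  byte[2]=0x0D cont=0 payload=0x0D=13: acc |= 13<<0 -> acc=13 shift=7 [end]
Varint 2: bytes[2:3] = 0D -> value 13 (1 byte(s))
  byte[3]=0x55 cont=0 payload=0x55=85: acc |= 85<<0 -> acc=85 shift=7 [end]
Varint 3: bytes[3:4] = 55 -> value 85 (1 byte(s))
  byte[4]=0xC0 cont=1 payload=0x40=64: acc |= 64<<0 -> acc=64 shift=7
  byte[5]=0xA6 cont=1 payload=0x26=38: acc |= 38<<7 -> acc=4928 shift=14
  byte[6]=0x26 cont=0 payload=0x26=38: acc |= 38<<14 -> acc=627520 shift=21 [end]
Varint 4: bytes[4:7] = C0 A6 26 -> value 627520 (3 byte(s))
  byte[7]=0xA3 cont=1 payload=0x23=35: acc |= 35<<0 -> acc=35 shift=7
  byte[8]=0xC3 cont=1 payload=0x43=67: acc |= 67<<7 -> acc=8611 shift=14
  byte[9]=0x5D cont=0 payload=0x5D=93: acc |= 93<<14 -> acc=1532323 shift=21 [end]
Varint 5: bytes[7:10] = A3 C3 5D -> value 1532323 (3 byte(s))

Answer: 2 1 1 3 3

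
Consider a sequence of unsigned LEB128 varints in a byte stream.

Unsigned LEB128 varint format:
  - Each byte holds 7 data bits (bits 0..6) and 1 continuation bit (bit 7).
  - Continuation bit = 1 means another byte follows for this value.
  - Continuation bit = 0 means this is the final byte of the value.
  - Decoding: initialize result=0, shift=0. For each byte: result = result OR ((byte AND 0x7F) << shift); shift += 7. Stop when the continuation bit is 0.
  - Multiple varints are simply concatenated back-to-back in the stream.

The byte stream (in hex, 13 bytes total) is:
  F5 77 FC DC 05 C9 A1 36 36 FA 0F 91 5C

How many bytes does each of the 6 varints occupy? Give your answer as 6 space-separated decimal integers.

Answer: 2 3 3 1 2 2

Derivation:
  byte[0]=0xF5 cont=1 payload=0x75=117: acc |= 117<<0 -> acc=117 shift=7
  byte[1]=0x77 cont=0 payload=0x77=119: acc |= 119<<7 -> acc=15349 shift=14 [end]
Varint 1: bytes[0:2] = F5 77 -> value 15349 (2 byte(s))
  byte[2]=0xFC cont=1 payload=0x7C=124: acc |= 124<<0 -> acc=124 shift=7
  byte[3]=0xDC cont=1 payload=0x5C=92: acc |= 92<<7 -> acc=11900 shift=14
  byte[4]=0x05 cont=0 payload=0x05=5: acc |= 5<<14 -> acc=93820 shift=21 [end]
Varint 2: bytes[2:5] = FC DC 05 -> value 93820 (3 byte(s))
  byte[5]=0xC9 cont=1 payload=0x49=73: acc |= 73<<0 -> acc=73 shift=7
  byte[6]=0xA1 cont=1 payload=0x21=33: acc |= 33<<7 -> acc=4297 shift=14
  byte[7]=0x36 cont=0 payload=0x36=54: acc |= 54<<14 -> acc=889033 shift=21 [end]
Varint 3: bytes[5:8] = C9 A1 36 -> value 889033 (3 byte(s))
  byte[8]=0x36 cont=0 payload=0x36=54: acc |= 54<<0 -> acc=54 shift=7 [end]
Varint 4: bytes[8:9] = 36 -> value 54 (1 byte(s))
  byte[9]=0xFA cont=1 payload=0x7A=122: acc |= 122<<0 -> acc=122 shift=7
  byte[10]=0x0F cont=0 payload=0x0F=15: acc |= 15<<7 -> acc=2042 shift=14 [end]
Varint 5: bytes[9:11] = FA 0F -> value 2042 (2 byte(s))
  byte[11]=0x91 cont=1 payload=0x11=17: acc |= 17<<0 -> acc=17 shift=7
  byte[12]=0x5C cont=0 payload=0x5C=92: acc |= 92<<7 -> acc=11793 shift=14 [end]
Varint 6: bytes[11:13] = 91 5C -> value 11793 (2 byte(s))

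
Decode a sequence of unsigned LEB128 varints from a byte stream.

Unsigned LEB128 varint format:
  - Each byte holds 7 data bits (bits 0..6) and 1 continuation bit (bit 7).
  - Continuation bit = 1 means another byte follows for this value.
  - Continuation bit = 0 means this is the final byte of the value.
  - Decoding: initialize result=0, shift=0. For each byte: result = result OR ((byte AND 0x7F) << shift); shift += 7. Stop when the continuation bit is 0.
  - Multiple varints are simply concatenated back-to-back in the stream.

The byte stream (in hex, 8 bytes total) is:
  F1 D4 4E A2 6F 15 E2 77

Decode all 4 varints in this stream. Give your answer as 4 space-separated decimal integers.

Answer: 1288817 14242 21 15330

Derivation:
  byte[0]=0xF1 cont=1 payload=0x71=113: acc |= 113<<0 -> acc=113 shift=7
  byte[1]=0xD4 cont=1 payload=0x54=84: acc |= 84<<7 -> acc=10865 shift=14
  byte[2]=0x4E cont=0 payload=0x4E=78: acc |= 78<<14 -> acc=1288817 shift=21 [end]
Varint 1: bytes[0:3] = F1 D4 4E -> value 1288817 (3 byte(s))
  byte[3]=0xA2 cont=1 payload=0x22=34: acc |= 34<<0 -> acc=34 shift=7
  byte[4]=0x6F cont=0 payload=0x6F=111: acc |= 111<<7 -> acc=14242 shift=14 [end]
Varint 2: bytes[3:5] = A2 6F -> value 14242 (2 byte(s))
  byte[5]=0x15 cont=0 payload=0x15=21: acc |= 21<<0 -> acc=21 shift=7 [end]
Varint 3: bytes[5:6] = 15 -> value 21 (1 byte(s))
  byte[6]=0xE2 cont=1 payload=0x62=98: acc |= 98<<0 -> acc=98 shift=7
  byte[7]=0x77 cont=0 payload=0x77=119: acc |= 119<<7 -> acc=15330 shift=14 [end]
Varint 4: bytes[6:8] = E2 77 -> value 15330 (2 byte(s))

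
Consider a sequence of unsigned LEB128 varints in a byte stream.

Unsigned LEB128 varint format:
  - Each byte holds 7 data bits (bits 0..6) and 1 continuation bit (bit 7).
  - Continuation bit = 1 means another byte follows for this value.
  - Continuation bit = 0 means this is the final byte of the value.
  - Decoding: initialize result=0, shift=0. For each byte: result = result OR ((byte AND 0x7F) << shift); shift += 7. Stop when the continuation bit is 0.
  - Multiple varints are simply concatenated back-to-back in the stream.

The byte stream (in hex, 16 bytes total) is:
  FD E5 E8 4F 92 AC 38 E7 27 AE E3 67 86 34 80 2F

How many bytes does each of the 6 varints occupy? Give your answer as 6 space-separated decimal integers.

  byte[0]=0xFD cont=1 payload=0x7D=125: acc |= 125<<0 -> acc=125 shift=7
  byte[1]=0xE5 cont=1 payload=0x65=101: acc |= 101<<7 -> acc=13053 shift=14
  byte[2]=0xE8 cont=1 payload=0x68=104: acc |= 104<<14 -> acc=1716989 shift=21
  byte[3]=0x4F cont=0 payload=0x4F=79: acc |= 79<<21 -> acc=167391997 shift=28 [end]
Varint 1: bytes[0:4] = FD E5 E8 4F -> value 167391997 (4 byte(s))
  byte[4]=0x92 cont=1 payload=0x12=18: acc |= 18<<0 -> acc=18 shift=7
  byte[5]=0xAC cont=1 payload=0x2C=44: acc |= 44<<7 -> acc=5650 shift=14
  byte[6]=0x38 cont=0 payload=0x38=56: acc |= 56<<14 -> acc=923154 shift=21 [end]
Varint 2: bytes[4:7] = 92 AC 38 -> value 923154 (3 byte(s))
  byte[7]=0xE7 cont=1 payload=0x67=103: acc |= 103<<0 -> acc=103 shift=7
  byte[8]=0x27 cont=0 payload=0x27=39: acc |= 39<<7 -> acc=5095 shift=14 [end]
Varint 3: bytes[7:9] = E7 27 -> value 5095 (2 byte(s))
  byte[9]=0xAE cont=1 payload=0x2E=46: acc |= 46<<0 -> acc=46 shift=7
  byte[10]=0xE3 cont=1 payload=0x63=99: acc |= 99<<7 -> acc=12718 shift=14
  byte[11]=0x67 cont=0 payload=0x67=103: acc |= 103<<14 -> acc=1700270 shift=21 [end]
Varint 4: bytes[9:12] = AE E3 67 -> value 1700270 (3 byte(s))
  byte[12]=0x86 cont=1 payload=0x06=6: acc |= 6<<0 -> acc=6 shift=7
  byte[13]=0x34 cont=0 payload=0x34=52: acc |= 52<<7 -> acc=6662 shift=14 [end]
Varint 5: bytes[12:14] = 86 34 -> value 6662 (2 byte(s))
  byte[14]=0x80 cont=1 payload=0x00=0: acc |= 0<<0 -> acc=0 shift=7
  byte[15]=0x2F cont=0 payload=0x2F=47: acc |= 47<<7 -> acc=6016 shift=14 [end]
Varint 6: bytes[14:16] = 80 2F -> value 6016 (2 byte(s))

Answer: 4 3 2 3 2 2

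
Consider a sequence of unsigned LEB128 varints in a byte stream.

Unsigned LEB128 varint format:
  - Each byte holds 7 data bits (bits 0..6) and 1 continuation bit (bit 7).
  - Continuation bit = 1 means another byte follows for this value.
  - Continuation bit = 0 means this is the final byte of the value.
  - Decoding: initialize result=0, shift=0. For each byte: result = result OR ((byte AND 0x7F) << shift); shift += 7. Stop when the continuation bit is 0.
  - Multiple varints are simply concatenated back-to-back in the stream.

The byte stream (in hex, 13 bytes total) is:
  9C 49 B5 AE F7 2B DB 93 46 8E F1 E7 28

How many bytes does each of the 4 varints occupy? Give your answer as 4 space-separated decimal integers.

  byte[0]=0x9C cont=1 payload=0x1C=28: acc |= 28<<0 -> acc=28 shift=7
  byte[1]=0x49 cont=0 payload=0x49=73: acc |= 73<<7 -> acc=9372 shift=14 [end]
Varint 1: bytes[0:2] = 9C 49 -> value 9372 (2 byte(s))
  byte[2]=0xB5 cont=1 payload=0x35=53: acc |= 53<<0 -> acc=53 shift=7
  byte[3]=0xAE cont=1 payload=0x2E=46: acc |= 46<<7 -> acc=5941 shift=14
  byte[4]=0xF7 cont=1 payload=0x77=119: acc |= 119<<14 -> acc=1955637 shift=21
  byte[5]=0x2B cont=0 payload=0x2B=43: acc |= 43<<21 -> acc=92133173 shift=28 [end]
Varint 2: bytes[2:6] = B5 AE F7 2B -> value 92133173 (4 byte(s))
  byte[6]=0xDB cont=1 payload=0x5B=91: acc |= 91<<0 -> acc=91 shift=7
  byte[7]=0x93 cont=1 payload=0x13=19: acc |= 19<<7 -> acc=2523 shift=14
  byte[8]=0x46 cont=0 payload=0x46=70: acc |= 70<<14 -> acc=1149403 shift=21 [end]
Varint 3: bytes[6:9] = DB 93 46 -> value 1149403 (3 byte(s))
  byte[9]=0x8E cont=1 payload=0x0E=14: acc |= 14<<0 -> acc=14 shift=7
  byte[10]=0xF1 cont=1 payload=0x71=113: acc |= 113<<7 -> acc=14478 shift=14
  byte[11]=0xE7 cont=1 payload=0x67=103: acc |= 103<<14 -> acc=1702030 shift=21
  byte[12]=0x28 cont=0 payload=0x28=40: acc |= 40<<21 -> acc=85588110 shift=28 [end]
Varint 4: bytes[9:13] = 8E F1 E7 28 -> value 85588110 (4 byte(s))

Answer: 2 4 3 4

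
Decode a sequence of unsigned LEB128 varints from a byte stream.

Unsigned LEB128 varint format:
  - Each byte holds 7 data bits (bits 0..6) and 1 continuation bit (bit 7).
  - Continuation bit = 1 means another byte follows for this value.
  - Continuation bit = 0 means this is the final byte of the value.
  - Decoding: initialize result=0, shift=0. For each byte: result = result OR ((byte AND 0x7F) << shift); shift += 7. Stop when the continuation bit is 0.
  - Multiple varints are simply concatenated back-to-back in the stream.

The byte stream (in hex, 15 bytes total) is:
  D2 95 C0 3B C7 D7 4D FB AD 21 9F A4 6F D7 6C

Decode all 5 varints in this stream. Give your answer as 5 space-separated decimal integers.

Answer: 124783314 1272775 546555 1823263 13911

Derivation:
  byte[0]=0xD2 cont=1 payload=0x52=82: acc |= 82<<0 -> acc=82 shift=7
  byte[1]=0x95 cont=1 payload=0x15=21: acc |= 21<<7 -> acc=2770 shift=14
  byte[2]=0xC0 cont=1 payload=0x40=64: acc |= 64<<14 -> acc=1051346 shift=21
  byte[3]=0x3B cont=0 payload=0x3B=59: acc |= 59<<21 -> acc=124783314 shift=28 [end]
Varint 1: bytes[0:4] = D2 95 C0 3B -> value 124783314 (4 byte(s))
  byte[4]=0xC7 cont=1 payload=0x47=71: acc |= 71<<0 -> acc=71 shift=7
  byte[5]=0xD7 cont=1 payload=0x57=87: acc |= 87<<7 -> acc=11207 shift=14
  byte[6]=0x4D cont=0 payload=0x4D=77: acc |= 77<<14 -> acc=1272775 shift=21 [end]
Varint 2: bytes[4:7] = C7 D7 4D -> value 1272775 (3 byte(s))
  byte[7]=0xFB cont=1 payload=0x7B=123: acc |= 123<<0 -> acc=123 shift=7
  byte[8]=0xAD cont=1 payload=0x2D=45: acc |= 45<<7 -> acc=5883 shift=14
  byte[9]=0x21 cont=0 payload=0x21=33: acc |= 33<<14 -> acc=546555 shift=21 [end]
Varint 3: bytes[7:10] = FB AD 21 -> value 546555 (3 byte(s))
  byte[10]=0x9F cont=1 payload=0x1F=31: acc |= 31<<0 -> acc=31 shift=7
  byte[11]=0xA4 cont=1 payload=0x24=36: acc |= 36<<7 -> acc=4639 shift=14
  byte[12]=0x6F cont=0 payload=0x6F=111: acc |= 111<<14 -> acc=1823263 shift=21 [end]
Varint 4: bytes[10:13] = 9F A4 6F -> value 1823263 (3 byte(s))
  byte[13]=0xD7 cont=1 payload=0x57=87: acc |= 87<<0 -> acc=87 shift=7
  byte[14]=0x6C cont=0 payload=0x6C=108: acc |= 108<<7 -> acc=13911 shift=14 [end]
Varint 5: bytes[13:15] = D7 6C -> value 13911 (2 byte(s))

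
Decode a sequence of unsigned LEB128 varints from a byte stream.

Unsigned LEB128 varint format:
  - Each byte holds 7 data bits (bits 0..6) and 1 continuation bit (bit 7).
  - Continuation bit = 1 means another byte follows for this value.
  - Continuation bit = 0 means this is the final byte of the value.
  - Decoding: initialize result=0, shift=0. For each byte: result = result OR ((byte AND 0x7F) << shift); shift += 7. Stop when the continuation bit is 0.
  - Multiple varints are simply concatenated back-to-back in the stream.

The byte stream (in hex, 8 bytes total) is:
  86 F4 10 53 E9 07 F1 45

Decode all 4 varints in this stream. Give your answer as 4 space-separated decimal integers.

Answer: 276998 83 1001 8945

Derivation:
  byte[0]=0x86 cont=1 payload=0x06=6: acc |= 6<<0 -> acc=6 shift=7
  byte[1]=0xF4 cont=1 payload=0x74=116: acc |= 116<<7 -> acc=14854 shift=14
  byte[2]=0x10 cont=0 payload=0x10=16: acc |= 16<<14 -> acc=276998 shift=21 [end]
Varint 1: bytes[0:3] = 86 F4 10 -> value 276998 (3 byte(s))
  byte[3]=0x53 cont=0 payload=0x53=83: acc |= 83<<0 -> acc=83 shift=7 [end]
Varint 2: bytes[3:4] = 53 -> value 83 (1 byte(s))
  byte[4]=0xE9 cont=1 payload=0x69=105: acc |= 105<<0 -> acc=105 shift=7
  byte[5]=0x07 cont=0 payload=0x07=7: acc |= 7<<7 -> acc=1001 shift=14 [end]
Varint 3: bytes[4:6] = E9 07 -> value 1001 (2 byte(s))
  byte[6]=0xF1 cont=1 payload=0x71=113: acc |= 113<<0 -> acc=113 shift=7
  byte[7]=0x45 cont=0 payload=0x45=69: acc |= 69<<7 -> acc=8945 shift=14 [end]
Varint 4: bytes[6:8] = F1 45 -> value 8945 (2 byte(s))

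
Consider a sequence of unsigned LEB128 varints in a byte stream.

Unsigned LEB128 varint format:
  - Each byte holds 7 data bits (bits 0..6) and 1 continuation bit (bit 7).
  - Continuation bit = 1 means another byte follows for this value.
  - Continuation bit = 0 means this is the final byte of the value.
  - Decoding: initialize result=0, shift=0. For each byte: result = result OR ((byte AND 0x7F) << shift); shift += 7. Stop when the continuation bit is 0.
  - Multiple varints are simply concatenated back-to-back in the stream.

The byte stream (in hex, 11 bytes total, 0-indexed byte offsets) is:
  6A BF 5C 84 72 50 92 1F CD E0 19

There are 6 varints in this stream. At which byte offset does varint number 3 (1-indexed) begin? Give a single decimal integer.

Answer: 3

Derivation:
  byte[0]=0x6A cont=0 payload=0x6A=106: acc |= 106<<0 -> acc=106 shift=7 [end]
Varint 1: bytes[0:1] = 6A -> value 106 (1 byte(s))
  byte[1]=0xBF cont=1 payload=0x3F=63: acc |= 63<<0 -> acc=63 shift=7
  byte[2]=0x5C cont=0 payload=0x5C=92: acc |= 92<<7 -> acc=11839 shift=14 [end]
Varint 2: bytes[1:3] = BF 5C -> value 11839 (2 byte(s))
  byte[3]=0x84 cont=1 payload=0x04=4: acc |= 4<<0 -> acc=4 shift=7
  byte[4]=0x72 cont=0 payload=0x72=114: acc |= 114<<7 -> acc=14596 shift=14 [end]
Varint 3: bytes[3:5] = 84 72 -> value 14596 (2 byte(s))
  byte[5]=0x50 cont=0 payload=0x50=80: acc |= 80<<0 -> acc=80 shift=7 [end]
Varint 4: bytes[5:6] = 50 -> value 80 (1 byte(s))
  byte[6]=0x92 cont=1 payload=0x12=18: acc |= 18<<0 -> acc=18 shift=7
  byte[7]=0x1F cont=0 payload=0x1F=31: acc |= 31<<7 -> acc=3986 shift=14 [end]
Varint 5: bytes[6:8] = 92 1F -> value 3986 (2 byte(s))
  byte[8]=0xCD cont=1 payload=0x4D=77: acc |= 77<<0 -> acc=77 shift=7
  byte[9]=0xE0 cont=1 payload=0x60=96: acc |= 96<<7 -> acc=12365 shift=14
  byte[10]=0x19 cont=0 payload=0x19=25: acc |= 25<<14 -> acc=421965 shift=21 [end]
Varint 6: bytes[8:11] = CD E0 19 -> value 421965 (3 byte(s))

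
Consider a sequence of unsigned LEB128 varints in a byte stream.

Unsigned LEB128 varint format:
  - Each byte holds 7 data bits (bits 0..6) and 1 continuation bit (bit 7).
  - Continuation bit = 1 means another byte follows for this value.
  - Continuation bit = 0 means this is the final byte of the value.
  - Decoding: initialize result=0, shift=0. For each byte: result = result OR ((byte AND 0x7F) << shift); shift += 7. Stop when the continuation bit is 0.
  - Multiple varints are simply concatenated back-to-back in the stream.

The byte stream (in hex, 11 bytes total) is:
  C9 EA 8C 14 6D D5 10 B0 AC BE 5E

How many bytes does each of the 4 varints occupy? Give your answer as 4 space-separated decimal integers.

  byte[0]=0xC9 cont=1 payload=0x49=73: acc |= 73<<0 -> acc=73 shift=7
  byte[1]=0xEA cont=1 payload=0x6A=106: acc |= 106<<7 -> acc=13641 shift=14
  byte[2]=0x8C cont=1 payload=0x0C=12: acc |= 12<<14 -> acc=210249 shift=21
  byte[3]=0x14 cont=0 payload=0x14=20: acc |= 20<<21 -> acc=42153289 shift=28 [end]
Varint 1: bytes[0:4] = C9 EA 8C 14 -> value 42153289 (4 byte(s))
  byte[4]=0x6D cont=0 payload=0x6D=109: acc |= 109<<0 -> acc=109 shift=7 [end]
Varint 2: bytes[4:5] = 6D -> value 109 (1 byte(s))
  byte[5]=0xD5 cont=1 payload=0x55=85: acc |= 85<<0 -> acc=85 shift=7
  byte[6]=0x10 cont=0 payload=0x10=16: acc |= 16<<7 -> acc=2133 shift=14 [end]
Varint 3: bytes[5:7] = D5 10 -> value 2133 (2 byte(s))
  byte[7]=0xB0 cont=1 payload=0x30=48: acc |= 48<<0 -> acc=48 shift=7
  byte[8]=0xAC cont=1 payload=0x2C=44: acc |= 44<<7 -> acc=5680 shift=14
  byte[9]=0xBE cont=1 payload=0x3E=62: acc |= 62<<14 -> acc=1021488 shift=21
  byte[10]=0x5E cont=0 payload=0x5E=94: acc |= 94<<21 -> acc=198153776 shift=28 [end]
Varint 4: bytes[7:11] = B0 AC BE 5E -> value 198153776 (4 byte(s))

Answer: 4 1 2 4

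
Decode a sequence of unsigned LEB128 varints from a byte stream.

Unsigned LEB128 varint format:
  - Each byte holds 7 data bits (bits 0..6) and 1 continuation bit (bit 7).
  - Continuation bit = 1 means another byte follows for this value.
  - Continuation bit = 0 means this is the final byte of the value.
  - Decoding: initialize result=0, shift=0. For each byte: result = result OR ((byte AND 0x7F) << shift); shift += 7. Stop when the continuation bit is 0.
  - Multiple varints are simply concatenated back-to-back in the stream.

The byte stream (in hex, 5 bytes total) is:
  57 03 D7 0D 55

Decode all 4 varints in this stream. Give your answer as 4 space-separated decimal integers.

  byte[0]=0x57 cont=0 payload=0x57=87: acc |= 87<<0 -> acc=87 shift=7 [end]
Varint 1: bytes[0:1] = 57 -> value 87 (1 byte(s))
  byte[1]=0x03 cont=0 payload=0x03=3: acc |= 3<<0 -> acc=3 shift=7 [end]
Varint 2: bytes[1:2] = 03 -> value 3 (1 byte(s))
  byte[2]=0xD7 cont=1 payload=0x57=87: acc |= 87<<0 -> acc=87 shift=7
  byte[3]=0x0D cont=0 payload=0x0D=13: acc |= 13<<7 -> acc=1751 shift=14 [end]
Varint 3: bytes[2:4] = D7 0D -> value 1751 (2 byte(s))
  byte[4]=0x55 cont=0 payload=0x55=85: acc |= 85<<0 -> acc=85 shift=7 [end]
Varint 4: bytes[4:5] = 55 -> value 85 (1 byte(s))

Answer: 87 3 1751 85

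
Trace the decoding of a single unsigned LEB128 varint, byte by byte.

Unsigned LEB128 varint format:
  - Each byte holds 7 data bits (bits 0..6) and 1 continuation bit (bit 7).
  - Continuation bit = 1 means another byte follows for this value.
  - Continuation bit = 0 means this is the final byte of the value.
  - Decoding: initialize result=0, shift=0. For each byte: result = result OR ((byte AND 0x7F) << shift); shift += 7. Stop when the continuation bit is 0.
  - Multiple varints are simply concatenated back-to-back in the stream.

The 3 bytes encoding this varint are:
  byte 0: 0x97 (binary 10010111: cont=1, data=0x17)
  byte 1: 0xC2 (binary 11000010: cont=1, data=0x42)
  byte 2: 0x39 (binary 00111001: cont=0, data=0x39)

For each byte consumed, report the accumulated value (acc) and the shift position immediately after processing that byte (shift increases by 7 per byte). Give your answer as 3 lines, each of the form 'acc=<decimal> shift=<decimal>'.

byte 0=0x97: payload=0x17=23, contrib = 23<<0 = 23; acc -> 23, shift -> 7
byte 1=0xC2: payload=0x42=66, contrib = 66<<7 = 8448; acc -> 8471, shift -> 14
byte 2=0x39: payload=0x39=57, contrib = 57<<14 = 933888; acc -> 942359, shift -> 21

Answer: acc=23 shift=7
acc=8471 shift=14
acc=942359 shift=21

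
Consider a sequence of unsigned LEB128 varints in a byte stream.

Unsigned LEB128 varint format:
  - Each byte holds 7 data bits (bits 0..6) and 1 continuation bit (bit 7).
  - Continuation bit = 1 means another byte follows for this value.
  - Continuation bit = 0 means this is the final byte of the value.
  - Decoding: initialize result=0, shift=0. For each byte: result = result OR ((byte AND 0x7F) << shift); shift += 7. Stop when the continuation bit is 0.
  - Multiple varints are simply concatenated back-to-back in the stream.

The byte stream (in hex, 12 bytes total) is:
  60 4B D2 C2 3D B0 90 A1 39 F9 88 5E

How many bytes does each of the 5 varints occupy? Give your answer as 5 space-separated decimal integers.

Answer: 1 1 3 4 3

Derivation:
  byte[0]=0x60 cont=0 payload=0x60=96: acc |= 96<<0 -> acc=96 shift=7 [end]
Varint 1: bytes[0:1] = 60 -> value 96 (1 byte(s))
  byte[1]=0x4B cont=0 payload=0x4B=75: acc |= 75<<0 -> acc=75 shift=7 [end]
Varint 2: bytes[1:2] = 4B -> value 75 (1 byte(s))
  byte[2]=0xD2 cont=1 payload=0x52=82: acc |= 82<<0 -> acc=82 shift=7
  byte[3]=0xC2 cont=1 payload=0x42=66: acc |= 66<<7 -> acc=8530 shift=14
  byte[4]=0x3D cont=0 payload=0x3D=61: acc |= 61<<14 -> acc=1007954 shift=21 [end]
Varint 3: bytes[2:5] = D2 C2 3D -> value 1007954 (3 byte(s))
  byte[5]=0xB0 cont=1 payload=0x30=48: acc |= 48<<0 -> acc=48 shift=7
  byte[6]=0x90 cont=1 payload=0x10=16: acc |= 16<<7 -> acc=2096 shift=14
  byte[7]=0xA1 cont=1 payload=0x21=33: acc |= 33<<14 -> acc=542768 shift=21
  byte[8]=0x39 cont=0 payload=0x39=57: acc |= 57<<21 -> acc=120080432 shift=28 [end]
Varint 4: bytes[5:9] = B0 90 A1 39 -> value 120080432 (4 byte(s))
  byte[9]=0xF9 cont=1 payload=0x79=121: acc |= 121<<0 -> acc=121 shift=7
  byte[10]=0x88 cont=1 payload=0x08=8: acc |= 8<<7 -> acc=1145 shift=14
  byte[11]=0x5E cont=0 payload=0x5E=94: acc |= 94<<14 -> acc=1541241 shift=21 [end]
Varint 5: bytes[9:12] = F9 88 5E -> value 1541241 (3 byte(s))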